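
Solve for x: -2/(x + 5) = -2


Multiply both sides by (x + 5): -2 = -2(x + 5)
Distribute: -2 = -2x - 10
-2x = -2 + 10 = 8
x = -4

x = -4


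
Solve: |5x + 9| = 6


An absolute value equation |expr| = 6 gives two cases:
Case 1: 5x + 9 = 6
  5x = -3, so x = -3/5
Case 2: 5x + 9 = -6
  5x = -15, so x = -3

x = -3, x = -3/5


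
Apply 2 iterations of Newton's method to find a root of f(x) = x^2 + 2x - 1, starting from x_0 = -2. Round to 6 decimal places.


Newton's method: x_(n+1) = x_n - f(x_n)/f'(x_n)
f(x) = x^2 + 2x - 1
f'(x) = 2x + 2

Iteration 1:
  f(-2.000000) = -1.000000
  f'(-2.000000) = -2.000000
  x_1 = -2.000000 - (-1.000000)/(-2.000000) = -2.500000

Iteration 2:
  f(-2.500000) = 0.250000
  f'(-2.500000) = -3.000000
  x_2 = -2.500000 - (0.250000)/(-3.000000) = -2.416667

x_2 = -2.416667


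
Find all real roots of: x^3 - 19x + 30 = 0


Let p(x) = x^3 - 19x + 30. By the rational root theorem (leading coefficient 1), any rational root is an integer divisor of 30: try ±1, ±2, ... in turn.
Test x = 1: value = 12 ≠ 0.
Test x = -1: value = 48 ≠ 0.
Test x = 2: value = 0 ✓, so (x - 2) is a factor.
Synthetic division by (x - 2): bring down 1; 1(2) + 0 = 2; 2(2) - 19 = -15; (-15)(2) + 30 = 0 → quotient x^2 + 2x - 15, remainder 0.
Solve the quadratic x^2 + 2x - 15 = 0: discriminant = 2^2 - 4(1)(-15) = 4 + 60 = 64.
sqrt(64) = 8, so x = (-2 ± 8)/2: x = 3 or x = -5.

x = -5, x = 2, x = 3


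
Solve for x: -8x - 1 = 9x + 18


Starting with: -8x - 1 = 9x + 18
Move all x terms to left: (-8 - 9)x = 18 + 1
Simplify: -17x = 19
Divide both sides by -17: x = -19/17

x = -19/17


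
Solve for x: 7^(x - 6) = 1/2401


Express both sides with the same base.
1/2401 = 7^(-4)
Since the bases match, equate exponents: x - 6 = -4
So x = -4 - (-6) = 2

x = 2


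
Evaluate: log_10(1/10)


We need the exponent such that 10^? = 1/10
10^(-1) = 1/10^1 = 1/10
Therefore log_10(1/10) = -1

-1


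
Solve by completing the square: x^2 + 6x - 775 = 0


Start: x^2 + 6x - 775 = 0
Move constant: x^2 + 6x = 775
Half of 6 is 3, squared is 9
Add 9 to both sides: x^2 + 6x + 9 = 784
(x + 3)^2 = 784
x + 3 = ±28
x = -3 + 28 = 25 or x = -3 - 28 = -31

x = -31, x = 25


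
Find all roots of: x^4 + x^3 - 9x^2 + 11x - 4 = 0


Let p(x) = x^4 + x^3 - 9x^2 + 11x - 4. By the rational root theorem (leading coefficient 1), any rational root is an integer divisor of 4: try ±1, ±2, ... in turn.
Test x = 1: value = 0 ✓, so (x - 1) is a factor.
Synthetic division by (x - 1): bring down 1; 1(1) + 1 = 2; 2(1) - 9 = -7; (-7)(1) + 11 = 4; 4(1) - 4 = 0 → quotient x^3 + 2x^2 - 7x + 4, remainder 0.
Continue with the quotient x^3 + 2x^2 - 7x + 4 (candidates must divide 4; re-test x = 1 first in case it repeats).
Test x = 1: value = 0 ✓, so (x - 1) is a factor.
Synthetic division by (x - 1): bring down 1; 1(1) + 2 = 3; 3(1) - 7 = -4; (-4)(1) + 4 = 0 → quotient x^2 + 3x - 4, remainder 0.
Solve the quadratic x^2 + 3x - 4 = 0: discriminant = 3^2 - 4(1)(-4) = 9 + 16 = 25.
sqrt(25) = 5, so x = (-3 ± 5)/2: x = 1 or x = -4.
Collecting all roots found:

x = -4, x = 1 (multiplicity 3)


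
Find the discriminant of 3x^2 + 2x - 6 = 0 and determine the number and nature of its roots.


For ax^2 + bx + c = 0, discriminant D = b^2 - 4ac
Here a = 3, b = 2, c = -6
D = (2)^2 - 4(3)(-6) = 4 + 72 = 76

D = 76 > 0 but not a perfect square
The equation has 2 distinct real irrational roots.

Discriminant = 76, 2 distinct real irrational roots


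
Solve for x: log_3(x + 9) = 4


Convert to exponential form: x + 9 = 3^4 = 81
x = 81 - 9 = 72
Check: log_3(72 + 9) = log_3(81) = log_3(81) = 4 ✓

x = 72


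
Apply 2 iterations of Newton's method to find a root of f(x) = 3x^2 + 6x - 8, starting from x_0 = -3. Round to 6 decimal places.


Newton's method: x_(n+1) = x_n - f(x_n)/f'(x_n)
f(x) = 3x^2 + 6x - 8
f'(x) = 6x + 6

Iteration 1:
  f(-3.000000) = 1.000000
  f'(-3.000000) = -12.000000
  x_1 = -3.000000 - (1.000000)/(-12.000000) = -2.916667

Iteration 2:
  f(-2.916667) = 0.020833
  f'(-2.916667) = -11.500000
  x_2 = -2.916667 - (0.020833)/(-11.500000) = -2.914855

x_2 = -2.914855


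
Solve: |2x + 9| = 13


An absolute value equation |expr| = 13 gives two cases:
Case 1: 2x + 9 = 13
  2x = 4, so x = 2
Case 2: 2x + 9 = -13
  2x = -22, so x = -11

x = -11, x = 2


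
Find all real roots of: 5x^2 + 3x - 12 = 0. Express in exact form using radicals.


Using the quadratic formula: x = (-b ± sqrt(b^2 - 4ac)) / (2a)
Here a = 5, b = 3, c = -12
Discriminant = b^2 - 4ac = 3^2 - 4(5)(-12) = 9 + 240 = 249
Since discriminant = 249 > 0, there are two real roots.
x = (-3 ± sqrt(249)) / 10
Numerically: x ≈ 1.2780 or x ≈ -1.8780

x = (-3 + sqrt(249)) / 10 or x = (-3 - sqrt(249)) / 10


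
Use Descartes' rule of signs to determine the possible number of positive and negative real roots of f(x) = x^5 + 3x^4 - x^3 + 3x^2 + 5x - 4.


Descartes' rule of signs:

For positive roots, count sign changes in f(x) = x^5 + 3x^4 - x^3 + 3x^2 + 5x - 4:
Signs of coefficients: +, +, -, +, +, -
Number of sign changes: 3
Possible positive real roots: 3, 1

For negative roots, examine f(-x) = -x^5 + 3x^4 + x^3 + 3x^2 - 5x - 4:
Signs of coefficients: -, +, +, +, -, -
Number of sign changes: 2
Possible negative real roots: 2, 0

Positive roots: 3 or 1; Negative roots: 2 or 0


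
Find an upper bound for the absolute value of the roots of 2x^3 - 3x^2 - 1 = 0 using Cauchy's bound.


Cauchy's bound: all roots r satisfy |r| <= 1 + max(|a_i/a_n|) for i = 0,...,n-1
where a_n is the leading coefficient.

Coefficients: [2, -3, 0, -1]
Leading coefficient a_n = 2
Ratios |a_i/a_n|: 3/2, 0, 1/2
Maximum ratio: 3/2
Cauchy's bound: |r| <= 1 + 3/2 = 5/2

Upper bound = 5/2


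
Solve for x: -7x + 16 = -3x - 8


Starting with: -7x + 16 = -3x - 8
Move all x terms to left: (-7 + 3)x = -8 - 16
Simplify: -4x = -24
Divide both sides by -4: x = 6

x = 6


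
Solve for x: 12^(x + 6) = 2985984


Express both sides with the same base.
2985984 = 12^6
Since the bases match, equate exponents: x + 6 = 6
So x = 6 - (6) = 0

x = 0


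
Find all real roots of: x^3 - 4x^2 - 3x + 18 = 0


Let p(x) = x^3 - 4x^2 - 3x + 18. By the rational root theorem (leading coefficient 1), any rational root is an integer divisor of 18: try ±1, ±2, ... in turn.
Test x = 1: value = 12 ≠ 0.
Test x = -1: value = 16 ≠ 0.
Test x = 2: value = 4 ≠ 0.
Test x = -2: value = 0 ✓, so (x + 2) is a factor.
Synthetic division by (x + 2): bring down 1; 1(-2) - 4 = -6; (-6)(-2) - 3 = 9; 9(-2) + 18 = 0 → quotient x^2 - 6x + 9, remainder 0.
Solve the quadratic x^2 - 6x + 9 = 0: discriminant = (-6)^2 - 4(1)(9) = 36 - 36 = 0.
Discriminant = 0, so a double root: x = 6/2 = 3.

x = -2, x = 3 (multiplicity 2)


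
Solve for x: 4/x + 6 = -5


Subtract 6 from both sides: 4/x = -11
Multiply both sides by x: 4 = -11 * x
Divide by -11: x = -4/11

x = -4/11


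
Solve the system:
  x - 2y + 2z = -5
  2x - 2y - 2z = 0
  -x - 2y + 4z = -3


Using Cramer's rule. Expand each determinant along the first row.
D  = 1*[(-2)*4 - (-2)*(-2)] - (-2)*[2*4 - (-2)*(-1)] + 2*[2*(-2) - (-2)*(-1)]
  = 1*(-12) - (-2)*(6) + 2*(-6) = -12
Dx = (-5)*[(-2)*4 - (-2)*(-2)] - (-2)*[0*4 - (-2)*(-3)] + 2*[0*(-2) - (-2)*(-3)]
  = (-5)*(-12) - (-2)*(-6) + 2*(-6) = 36
Dy = 1*[0*4 - (-2)*(-3)] - (-5)*[2*4 - (-2)*(-1)] + 2*[2*(-3) - 0*(-1)]
  = 1*(-6) - (-5)*(6) + 2*(-6) = 12
Dz = 1*[(-2)*(-3) - 0*(-2)] - (-2)*[2*(-3) - 0*(-1)] + (-5)*[2*(-2) - (-2)*(-1)]
  = 1*(6) - (-2)*(-6) + (-5)*(-6) = 24
x = Dx/D = 36/-12 = -3, y = Dy/D = 12/-12 = -1, z = Dz/D = 24/-12 = -2
Check eq1: (1)(-3) + (-2)(-1) + (2)(-2) = -5 = -5 ✓
Check eq2: (2)(-3) + (-2)(-1) + (-2)(-2) = 0 = 0 ✓
Check eq3: (-1)(-3) + (-2)(-1) + (4)(-2) = -3 = -3 ✓

x = -3, y = -1, z = -2


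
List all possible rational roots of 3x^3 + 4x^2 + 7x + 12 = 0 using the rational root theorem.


Rational root theorem: possible roots are ±p/q where:
  p divides the constant term (12): p ∈ {1, 2, 3, 4, 6, 12}
  q divides the leading coefficient (3): q ∈ {1, 3}

All possible rational roots: -12, -6, -4, -3, -2, -4/3, -1, -2/3, -1/3, 1/3, 2/3, 1, 4/3, 2, 3, 4, 6, 12

-12, -6, -4, -3, -2, -4/3, -1, -2/3, -1/3, 1/3, 2/3, 1, 4/3, 2, 3, 4, 6, 12


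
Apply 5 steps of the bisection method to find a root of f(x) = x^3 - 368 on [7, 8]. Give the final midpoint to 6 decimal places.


f(x) = x^3 - 368
f(7) = -25 < 0
f(8) = 144 > 0

Step 1: midpoint = (7.000000 + 8.000000)/2 = 7.500000
  f(7.500000) = 53.875000
  f(mid) > 0, so root is in [7.000000, 7.500000]

Step 2: midpoint = (7.000000 + 7.500000)/2 = 7.250000
  f(7.250000) = 13.078125
  f(mid) > 0, so root is in [7.000000, 7.250000]

Step 3: midpoint = (7.000000 + 7.250000)/2 = 7.125000
  f(7.125000) = -6.294922
  f(mid) < 0, so root is in [7.125000, 7.250000]

Step 4: midpoint = (7.125000 + 7.250000)/2 = 7.187500
  f(7.187500) = 3.307373
  f(mid) > 0, so root is in [7.125000, 7.187500]

Step 5: midpoint = (7.125000 + 7.187500)/2 = 7.156250
  f(7.156250) = -1.514740
  f(mid) < 0, so root is in [7.156250, 7.187500]

midpoint = 7.156250


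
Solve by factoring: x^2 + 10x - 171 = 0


We need two numbers that multiply to -171 and add to 10.
Those numbers are 19 and -9 (since 19 * (-9) = -171 and 19 + (-9) = 10).
So x^2 + 10x - 171 = (x + 19)(x - 9) = 0
Setting each factor to zero: x = -19 or x = 9

x = -19, x = 9


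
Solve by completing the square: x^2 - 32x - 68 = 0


Start: x^2 - 32x - 68 = 0
Move constant: x^2 - 32x = 68
Half of -32 is -16, squared is 256
Add 256 to both sides: x^2 - 32x + 256 = 324
(x - 16)^2 = 324
x - 16 = ±18
x = 16 + 18 = 34 or x = 16 - 18 = -2

x = -2, x = 34


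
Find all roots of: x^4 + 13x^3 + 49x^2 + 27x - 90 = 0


Let p(x) = x^4 + 13x^3 + 49x^2 + 27x - 90. By the rational root theorem (leading coefficient 1), any rational root is an integer divisor of 90: try ±1, ±2, ... in turn.
Test x = 1: value = 0 ✓, so (x - 1) is a factor.
Synthetic division by (x - 1): bring down 1; 1(1) + 13 = 14; 14(1) + 49 = 63; 63(1) + 27 = 90; 90(1) - 90 = 0 → quotient x^3 + 14x^2 + 63x + 90, remainder 0.
Continue with the quotient x^3 + 14x^2 + 63x + 90 (candidates must divide 90; re-test x = 1 first in case it repeats).
Test x = 1: value = 168 ≠ 0.
Test x = -1: value = 40 ≠ 0.
Test x = 2: value = 280 ≠ 0.
Test x = -2: value = 12 ≠ 0.
Test x = 3: value = 432 ≠ 0.
Test x = -3: value = 0 ✓, so (x + 3) is a factor.
Synthetic division by (x + 3): bring down 1; 1(-3) + 14 = 11; 11(-3) + 63 = 30; 30(-3) + 90 = 0 → quotient x^2 + 11x + 30, remainder 0.
Solve the quadratic x^2 + 11x + 30 = 0: discriminant = 11^2 - 4(1)(30) = 121 - 120 = 1.
sqrt(1) = 1, so x = (-11 ± 1)/2: x = -5 or x = -6.
Collecting all roots found:

x = -6, x = -5, x = -3, x = 1


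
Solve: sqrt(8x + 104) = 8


Square both sides: 8x + 104 = 8^2 = 64
8x = 64 - 104 = -40
x = -5
Check: sqrt(8*(-5) + 104) = sqrt(64) = 8 ✓

x = -5


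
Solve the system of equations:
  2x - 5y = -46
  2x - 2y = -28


Using Cramer's rule:
Determinant D = (2)(-2) - (2)(-5) = -4 + 10 = 6
Dx = (-46)(-2) - (-28)(-5) = 92 - 140 = -48
Dy = (2)(-28) - (2)(-46) = -56 + 92 = 36
x = Dx/D = -48/6 = -8
y = Dy/D = 36/6 = 6

x = -8, y = 6


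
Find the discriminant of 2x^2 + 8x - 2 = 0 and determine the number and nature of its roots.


For ax^2 + bx + c = 0, discriminant D = b^2 - 4ac
Here a = 2, b = 8, c = -2
D = (8)^2 - 4(2)(-2) = 64 + 16 = 80

D = 80 > 0 but not a perfect square
The equation has 2 distinct real irrational roots.

Discriminant = 80, 2 distinct real irrational roots


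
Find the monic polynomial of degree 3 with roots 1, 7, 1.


A monic polynomial with roots 1, 7, 1 is:
p(x) = (x - 1)(x - 7)(x - 1)
After multiplying by (x - 1): x - 1
After multiplying by (x - 7): x^2 - 8x + 7
After multiplying by (x - 1): x^3 - 9x^2 + 15x - 7

x^3 - 9x^2 + 15x - 7


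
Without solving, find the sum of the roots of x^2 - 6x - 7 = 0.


By Vieta's formulas for ax^2 + bx + c = 0:
  Sum of roots = -b/a
  Product of roots = c/a

Here a = 1, b = -6, c = -7
Sum = -(-6)/1 = 6
Product = -7/1 = -7

Sum = 6


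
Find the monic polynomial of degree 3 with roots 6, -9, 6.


A monic polynomial with roots 6, -9, 6 is:
p(x) = (x - 6)(x + 9)(x - 6)
After multiplying by (x - 6): x - 6
After multiplying by (x + 9): x^2 + 3x - 54
After multiplying by (x - 6): x^3 - 3x^2 - 72x + 324

x^3 - 3x^2 - 72x + 324


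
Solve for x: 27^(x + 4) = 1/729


Express both sides with the same base.
1/729 = 27^(-2)
Since the bases match, equate exponents: x + 4 = -2
So x = -2 - (4) = -6

x = -6


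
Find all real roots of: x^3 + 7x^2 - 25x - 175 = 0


Let p(x) = x^3 + 7x^2 - 25x - 175. By the rational root theorem (leading coefficient 1), any rational root is an integer divisor of 175: try ±1, ±2, ... in turn.
Test x = 1: value = -192 ≠ 0.
Test x = -1: value = -144 ≠ 0.
Test x = 5: value = 0 ✓, so (x - 5) is a factor.
Synthetic division by (x - 5): bring down 1; 1(5) + 7 = 12; 12(5) - 25 = 35; 35(5) - 175 = 0 → quotient x^2 + 12x + 35, remainder 0.
Solve the quadratic x^2 + 12x + 35 = 0: discriminant = 12^2 - 4(1)(35) = 144 - 140 = 4.
sqrt(4) = 2, so x = (-12 ± 2)/2: x = -5 or x = -7.

x = -7, x = -5, x = 5


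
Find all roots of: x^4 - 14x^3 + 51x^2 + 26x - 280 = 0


Let p(x) = x^4 - 14x^3 + 51x^2 + 26x - 280. By the rational root theorem (leading coefficient 1), any rational root is an integer divisor of 280: try ±1, ±2, ... in turn.
Test x = 1: value = -216 ≠ 0.
Test x = -1: value = -240 ≠ 0.
Test x = 2: value = -120 ≠ 0.
Test x = -2: value = 0 ✓, so (x + 2) is a factor.
Synthetic division by (x + 2): bring down 1; 1(-2) - 14 = -16; (-16)(-2) + 51 = 83; 83(-2) + 26 = -140; (-140)(-2) - 280 = 0 → quotient x^3 - 16x^2 + 83x - 140, remainder 0.
Continue with the quotient x^3 - 16x^2 + 83x - 140 (candidates must divide 140; re-test x = -2 first in case it repeats).
Test x = -2: value = -378 ≠ 0.
Test x = 4: value = 0 ✓, so (x - 4) is a factor.
Synthetic division by (x - 4): bring down 1; 1(4) - 16 = -12; (-12)(4) + 83 = 35; 35(4) - 140 = 0 → quotient x^2 - 12x + 35, remainder 0.
Solve the quadratic x^2 - 12x + 35 = 0: discriminant = (-12)^2 - 4(1)(35) = 144 - 140 = 4.
sqrt(4) = 2, so x = (12 ± 2)/2: x = 7 or x = 5.
Collecting all roots found:

x = -2, x = 4, x = 5, x = 7


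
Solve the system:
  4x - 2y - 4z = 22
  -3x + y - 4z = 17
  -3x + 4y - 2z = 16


Using Cramer's rule. Expand each determinant along the first row.
D  = 4*[1*(-2) - (-4)*4] - (-2)*[(-3)*(-2) - (-4)*(-3)] + (-4)*[(-3)*4 - 1*(-3)]
  = 4*(14) - (-2)*(-6) + (-4)*(-9) = 80
Dx = 22*[1*(-2) - (-4)*4] - (-2)*[17*(-2) - (-4)*16] + (-4)*[17*4 - 1*16]
  = 22*(14) - (-2)*(30) + (-4)*(52) = 160
Dy = 4*[17*(-2) - (-4)*16] - 22*[(-3)*(-2) - (-4)*(-3)] + (-4)*[(-3)*16 - 17*(-3)]
  = 4*(30) - 22*(-6) + (-4)*(3) = 240
Dz = 4*[1*16 - 17*4] - (-2)*[(-3)*16 - 17*(-3)] + 22*[(-3)*4 - 1*(-3)]
  = 4*(-52) - (-2)*(3) + 22*(-9) = -400
x = Dx/D = 160/80 = 2, y = Dy/D = 240/80 = 3, z = Dz/D = -400/80 = -5
Check eq1: (4)(2) + (-2)(3) + (-4)(-5) = 22 = 22 ✓
Check eq2: (-3)(2) + (1)(3) + (-4)(-5) = 17 = 17 ✓
Check eq3: (-3)(2) + (4)(3) + (-2)(-5) = 16 = 16 ✓

x = 2, y = 3, z = -5


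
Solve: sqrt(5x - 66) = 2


Square both sides: 5x - 66 = 2^2 = 4
5x = 4 + 66 = 70
x = 14
Check: sqrt(5*14 - 66) = sqrt(4) = 2 ✓

x = 14


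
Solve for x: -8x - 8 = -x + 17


Starting with: -8x - 8 = -x + 17
Move all x terms to left: (-8 + 1)x = 17 + 8
Simplify: -7x = 25
Divide both sides by -7: x = -25/7

x = -25/7


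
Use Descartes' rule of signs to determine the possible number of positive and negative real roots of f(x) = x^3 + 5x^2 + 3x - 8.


Descartes' rule of signs:

For positive roots, count sign changes in f(x) = x^3 + 5x^2 + 3x - 8:
Signs of coefficients: +, +, +, -
Number of sign changes: 1
Possible positive real roots: 1

For negative roots, examine f(-x) = -x^3 + 5x^2 - 3x - 8:
Signs of coefficients: -, +, -, -
Number of sign changes: 2
Possible negative real roots: 2, 0

Positive roots: 1; Negative roots: 2 or 0


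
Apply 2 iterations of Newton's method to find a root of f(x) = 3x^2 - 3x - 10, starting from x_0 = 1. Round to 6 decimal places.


Newton's method: x_(n+1) = x_n - f(x_n)/f'(x_n)
f(x) = 3x^2 - 3x - 10
f'(x) = 6x - 3

Iteration 1:
  f(1.000000) = -10.000000
  f'(1.000000) = 3.000000
  x_1 = 1.000000 - (-10.000000)/(3.000000) = 4.333333

Iteration 2:
  f(4.333333) = 33.333333
  f'(4.333333) = 23.000000
  x_2 = 4.333333 - (33.333333)/(23.000000) = 2.884058

x_2 = 2.884058


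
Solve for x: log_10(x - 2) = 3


Convert to exponential form: x - 2 = 10^3 = 1000
x = 1000 + 2 = 1002
Check: log_10(1002 - 2) = log_10(1000) = log_10(1000) = 3 ✓

x = 1002


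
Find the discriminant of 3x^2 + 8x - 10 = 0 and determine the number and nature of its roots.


For ax^2 + bx + c = 0, discriminant D = b^2 - 4ac
Here a = 3, b = 8, c = -10
D = (8)^2 - 4(3)(-10) = 64 + 120 = 184

D = 184 > 0 but not a perfect square
The equation has 2 distinct real irrational roots.

Discriminant = 184, 2 distinct real irrational roots


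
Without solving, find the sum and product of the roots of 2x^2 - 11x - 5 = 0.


By Vieta's formulas for ax^2 + bx + c = 0:
  Sum of roots = -b/a
  Product of roots = c/a

Here a = 2, b = -11, c = -5
Sum = -(-11)/2 = 11/2
Product = -5/2 = -5/2

Sum = 11/2, Product = -5/2


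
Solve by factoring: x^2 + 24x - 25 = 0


We need two numbers that multiply to -25 and add to 24.
Those numbers are -1 and 25 (since (-1) * 25 = -25 and (-1) + 25 = 24).
So x^2 + 24x - 25 = (x - 1)(x + 25) = 0
Setting each factor to zero: x = 1 or x = -25

x = -25, x = 1


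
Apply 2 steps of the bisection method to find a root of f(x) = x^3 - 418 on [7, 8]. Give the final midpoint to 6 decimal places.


f(x) = x^3 - 418
f(7) = -75 < 0
f(8) = 94 > 0

Step 1: midpoint = (7.000000 + 8.000000)/2 = 7.500000
  f(7.500000) = 3.875000
  f(mid) > 0, so root is in [7.000000, 7.500000]

Step 2: midpoint = (7.000000 + 7.500000)/2 = 7.250000
  f(7.250000) = -36.921875
  f(mid) < 0, so root is in [7.250000, 7.500000]

midpoint = 7.250000


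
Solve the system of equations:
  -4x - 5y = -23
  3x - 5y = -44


Using Cramer's rule:
Determinant D = (-4)(-5) - (3)(-5) = 20 + 15 = 35
Dx = (-23)(-5) - (-44)(-5) = 115 - 220 = -105
Dy = (-4)(-44) - (3)(-23) = 176 + 69 = 245
x = Dx/D = -105/35 = -3
y = Dy/D = 245/35 = 7

x = -3, y = 7


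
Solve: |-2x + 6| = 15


An absolute value equation |expr| = 15 gives two cases:
Case 1: -2x + 6 = 15
  -2x = 9, so x = -9/2
Case 2: -2x + 6 = -15
  -2x = -21, so x = 21/2

x = -9/2, x = 21/2


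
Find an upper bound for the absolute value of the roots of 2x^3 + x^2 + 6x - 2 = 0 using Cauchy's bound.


Cauchy's bound: all roots r satisfy |r| <= 1 + max(|a_i/a_n|) for i = 0,...,n-1
where a_n is the leading coefficient.

Coefficients: [2, 1, 6, -2]
Leading coefficient a_n = 2
Ratios |a_i/a_n|: 1/2, 3, 1
Maximum ratio: 3
Cauchy's bound: |r| <= 1 + 3 = 4

Upper bound = 4


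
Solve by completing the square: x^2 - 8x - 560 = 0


Start: x^2 - 8x - 560 = 0
Move constant: x^2 - 8x = 560
Half of -8 is -4, squared is 16
Add 16 to both sides: x^2 - 8x + 16 = 576
(x - 4)^2 = 576
x - 4 = ±24
x = 4 + 24 = 28 or x = 4 - 24 = -20

x = -20, x = 28


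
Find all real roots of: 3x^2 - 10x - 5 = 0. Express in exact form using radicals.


Using the quadratic formula: x = (-b ± sqrt(b^2 - 4ac)) / (2a)
Here a = 3, b = -10, c = -5
Discriminant = b^2 - 4ac = (-10)^2 - 4(3)(-5) = 100 + 60 = 160
Since discriminant = 160 > 0, there are two real roots.
x = (10 ± 4*sqrt(10)) / 6
Simplifying: x = (5 ± 2*sqrt(10)) / 3
Numerically: x ≈ 3.7749 or x ≈ -0.4415

x = (5 + 2*sqrt(10)) / 3 or x = (5 - 2*sqrt(10)) / 3


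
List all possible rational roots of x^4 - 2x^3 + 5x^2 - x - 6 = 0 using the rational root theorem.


Rational root theorem: possible roots are ±p/q where:
  p divides the constant term (-6): p ∈ {1, 2, 3, 6}
  q divides the leading coefficient (1): q ∈ {1}

All possible rational roots: -6, -3, -2, -1, 1, 2, 3, 6

-6, -3, -2, -1, 1, 2, 3, 6


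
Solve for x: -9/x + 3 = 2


Subtract 3 from both sides: -9/x = -1
Multiply both sides by x: -9 = -1 * x
Divide by -1: x = 9

x = 9


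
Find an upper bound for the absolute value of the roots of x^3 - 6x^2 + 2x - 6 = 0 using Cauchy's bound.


Cauchy's bound: all roots r satisfy |r| <= 1 + max(|a_i/a_n|) for i = 0,...,n-1
where a_n is the leading coefficient.

Coefficients: [1, -6, 2, -6]
Leading coefficient a_n = 1
Ratios |a_i/a_n|: 6, 2, 6
Maximum ratio: 6
Cauchy's bound: |r| <= 1 + 6 = 7

Upper bound = 7


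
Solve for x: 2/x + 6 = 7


Subtract 6 from both sides: 2/x = 1
Multiply both sides by x: 2 = 1 * x
Divide by 1: x = 2

x = 2


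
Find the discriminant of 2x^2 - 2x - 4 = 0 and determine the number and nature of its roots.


For ax^2 + bx + c = 0, discriminant D = b^2 - 4ac
Here a = 2, b = -2, c = -4
D = (-2)^2 - 4(2)(-4) = 4 + 32 = 36

D = 36 > 0 and is a perfect square (sqrt = 6)
The equation has 2 distinct real rational roots.

Discriminant = 36, 2 distinct real rational roots


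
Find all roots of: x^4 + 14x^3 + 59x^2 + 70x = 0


The constant term is 0, so x = 0 is a root. Factor out x:
  x^3 + 14x^2 + 59x + 70 = 0
Let p(x) = x^3 + 14x^2 + 59x + 70. By the rational root theorem (leading coefficient 1), any rational root is an integer divisor of 70: try ±1, ±2, ... in turn.
Test x = 1: value = 144 ≠ 0.
Test x = -1: value = 24 ≠ 0.
Test x = 2: value = 252 ≠ 0.
Test x = -2: value = 0 ✓, so (x + 2) is a factor.
Synthetic division by (x + 2): bring down 1; 1(-2) + 14 = 12; 12(-2) + 59 = 35; 35(-2) + 70 = 0 → quotient x^2 + 12x + 35, remainder 0.
Solve the quadratic x^2 + 12x + 35 = 0: discriminant = 12^2 - 4(1)(35) = 144 - 140 = 4.
sqrt(4) = 2, so x = (-12 ± 2)/2: x = -5 or x = -7.
Collecting all roots found:

x = -7, x = -5, x = -2, x = 0


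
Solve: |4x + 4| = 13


An absolute value equation |expr| = 13 gives two cases:
Case 1: 4x + 4 = 13
  4x = 9, so x = 9/4
Case 2: 4x + 4 = -13
  4x = -17, so x = -17/4

x = -17/4, x = 9/4


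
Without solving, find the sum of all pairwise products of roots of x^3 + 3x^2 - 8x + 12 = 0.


By Vieta's formulas for x^3 + bx^2 + cx + d = 0:
  r1 + r2 + r3 = -b/a = -3
  r1*r2 + r1*r3 + r2*r3 = c/a = -8
  r1*r2*r3 = -d/a = -12


Sum of pairwise products = -8


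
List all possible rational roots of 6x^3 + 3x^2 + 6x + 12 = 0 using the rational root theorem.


Rational root theorem: possible roots are ±p/q where:
  p divides the constant term (12): p ∈ {1, 2, 3, 4, 6, 12}
  q divides the leading coefficient (6): q ∈ {1, 2, 3, 6}

All possible rational roots: -12, -6, -4, -3, -2, -3/2, -4/3, -1, -2/3, -1/2, -1/3, -1/6, 1/6, 1/3, 1/2, 2/3, 1, 4/3, 3/2, 2, 3, 4, 6, 12

-12, -6, -4, -3, -2, -3/2, -4/3, -1, -2/3, -1/2, -1/3, -1/6, 1/6, 1/3, 1/2, 2/3, 1, 4/3, 3/2, 2, 3, 4, 6, 12


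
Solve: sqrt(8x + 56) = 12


Square both sides: 8x + 56 = 12^2 = 144
8x = 144 - 56 = 88
x = 11
Check: sqrt(8*11 + 56) = sqrt(144) = 12 ✓

x = 11


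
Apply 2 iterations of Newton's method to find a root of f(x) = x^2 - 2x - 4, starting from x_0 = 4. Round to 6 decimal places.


Newton's method: x_(n+1) = x_n - f(x_n)/f'(x_n)
f(x) = x^2 - 2x - 4
f'(x) = 2x - 2

Iteration 1:
  f(4.000000) = 4.000000
  f'(4.000000) = 6.000000
  x_1 = 4.000000 - (4.000000)/(6.000000) = 3.333333

Iteration 2:
  f(3.333333) = 0.444444
  f'(3.333333) = 4.666667
  x_2 = 3.333333 - (0.444444)/(4.666667) = 3.238095

x_2 = 3.238095


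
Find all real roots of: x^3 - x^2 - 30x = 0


The constant term is 0, so x = 0 is a root. Factor out x:
  x(x^2 - x - 30) = 0
Solve the quadratic x^2 - x - 30 = 0: discriminant = (-1)^2 - 4(1)(-30) = 1 + 120 = 121.
sqrt(121) = 11, so x = (1 ± 11)/2: x = 6 or x = -5.

x = -5, x = 0, x = 6


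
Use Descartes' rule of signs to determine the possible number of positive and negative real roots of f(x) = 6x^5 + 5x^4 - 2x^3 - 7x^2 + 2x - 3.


Descartes' rule of signs:

For positive roots, count sign changes in f(x) = 6x^5 + 5x^4 - 2x^3 - 7x^2 + 2x - 3:
Signs of coefficients: +, +, -, -, +, -
Number of sign changes: 3
Possible positive real roots: 3, 1

For negative roots, examine f(-x) = -6x^5 + 5x^4 + 2x^3 - 7x^2 - 2x - 3:
Signs of coefficients: -, +, +, -, -, -
Number of sign changes: 2
Possible negative real roots: 2, 0

Positive roots: 3 or 1; Negative roots: 2 or 0


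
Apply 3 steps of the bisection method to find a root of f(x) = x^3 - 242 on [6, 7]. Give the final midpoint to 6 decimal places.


f(x) = x^3 - 242
f(6) = -26 < 0
f(7) = 101 > 0

Step 1: midpoint = (6.000000 + 7.000000)/2 = 6.500000
  f(6.500000) = 32.625000
  f(mid) > 0, so root is in [6.000000, 6.500000]

Step 2: midpoint = (6.000000 + 6.500000)/2 = 6.250000
  f(6.250000) = 2.140625
  f(mid) > 0, so root is in [6.000000, 6.250000]

Step 3: midpoint = (6.000000 + 6.250000)/2 = 6.125000
  f(6.125000) = -12.216797
  f(mid) < 0, so root is in [6.125000, 6.250000]

midpoint = 6.125000


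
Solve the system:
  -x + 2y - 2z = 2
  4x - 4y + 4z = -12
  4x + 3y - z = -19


Using Cramer's rule. Expand each determinant along the first row.
D  = (-1)*[(-4)*(-1) - 4*3] - 2*[4*(-1) - 4*4] + (-2)*[4*3 - (-4)*4]
  = (-1)*(-8) - 2*(-20) + (-2)*(28) = -8
Dx = 2*[(-4)*(-1) - 4*3] - 2*[(-12)*(-1) - 4*(-19)] + (-2)*[(-12)*3 - (-4)*(-19)]
  = 2*(-8) - 2*(88) + (-2)*(-112) = 32
Dy = (-1)*[(-12)*(-1) - 4*(-19)] - 2*[4*(-1) - 4*4] + (-2)*[4*(-19) - (-12)*4]
  = (-1)*(88) - 2*(-20) + (-2)*(-28) = 8
Dz = (-1)*[(-4)*(-19) - (-12)*3] - 2*[4*(-19) - (-12)*4] + 2*[4*3 - (-4)*4]
  = (-1)*(112) - 2*(-28) + 2*(28) = 0
x = Dx/D = 32/-8 = -4, y = Dy/D = 8/-8 = -1, z = Dz/D = 0/-8 = 0
Check eq1: (-1)(-4) + (2)(-1) + (-2)(0) = 2 = 2 ✓
Check eq2: (4)(-4) + (-4)(-1) + (4)(0) = -12 = -12 ✓
Check eq3: (4)(-4) + (3)(-1) + (-1)(0) = -19 = -19 ✓

x = -4, y = -1, z = 0


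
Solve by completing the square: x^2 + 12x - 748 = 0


Start: x^2 + 12x - 748 = 0
Move constant: x^2 + 12x = 748
Half of 12 is 6, squared is 36
Add 36 to both sides: x^2 + 12x + 36 = 784
(x + 6)^2 = 784
x + 6 = ±28
x = -6 + 28 = 22 or x = -6 - 28 = -34

x = -34, x = 22


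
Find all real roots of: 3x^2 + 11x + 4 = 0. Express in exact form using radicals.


Using the quadratic formula: x = (-b ± sqrt(b^2 - 4ac)) / (2a)
Here a = 3, b = 11, c = 4
Discriminant = b^2 - 4ac = 11^2 - 4(3)(4) = 121 - 48 = 73
Since discriminant = 73 > 0, there are two real roots.
x = (-11 ± sqrt(73)) / 6
Numerically: x ≈ -0.4093 or x ≈ -3.2573

x = (-11 + sqrt(73)) / 6 or x = (-11 - sqrt(73)) / 6


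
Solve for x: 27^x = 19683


Express both sides with the same base.
19683 = 27^3
Since the bases match: x = 3

x = 3


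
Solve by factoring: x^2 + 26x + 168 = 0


We need two numbers that multiply to 168 and add to 26.
Those numbers are 14 and 12 (since 14 * 12 = 168 and 14 + 12 = 26).
So x^2 + 26x + 168 = (x + 14)(x + 12) = 0
Setting each factor to zero: x = -14 or x = -12

x = -14, x = -12


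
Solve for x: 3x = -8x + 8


Starting with: 3x = -8x + 8
Move all x terms to left: (3 + 8)x = 8 - 0
Simplify: 11x = 8
Divide both sides by 11: x = 8/11

x = 8/11


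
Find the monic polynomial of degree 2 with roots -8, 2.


A monic polynomial with roots -8, 2 is:
p(x) = (x + 8)(x - 2)
After multiplying by (x + 8): x + 8
After multiplying by (x - 2): x^2 + 6x - 16

x^2 + 6x - 16


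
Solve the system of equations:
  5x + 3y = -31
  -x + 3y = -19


Using Cramer's rule:
Determinant D = (5)(3) - (-1)(3) = 15 + 3 = 18
Dx = (-31)(3) - (-19)(3) = -93 + 57 = -36
Dy = (5)(-19) - (-1)(-31) = -95 - 31 = -126
x = Dx/D = -36/18 = -2
y = Dy/D = -126/18 = -7

x = -2, y = -7


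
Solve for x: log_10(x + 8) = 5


Convert to exponential form: x + 8 = 10^5 = 100000
x = 100000 - 8 = 99992
Check: log_10(99992 + 8) = log_10(100000) = log_10(100000) = 5 ✓

x = 99992


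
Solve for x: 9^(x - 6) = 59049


Express both sides with the same base.
59049 = 9^5
Since the bases match, equate exponents: x - 6 = 5
So x = 5 - (-6) = 11

x = 11


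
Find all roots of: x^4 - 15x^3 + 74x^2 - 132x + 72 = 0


Let p(x) = x^4 - 15x^3 + 74x^2 - 132x + 72. By the rational root theorem (leading coefficient 1), any rational root is an integer divisor of 72: try ±1, ±2, ... in turn.
Test x = 1: value = 0 ✓, so (x - 1) is a factor.
Synthetic division by (x - 1): bring down 1; 1(1) - 15 = -14; (-14)(1) + 74 = 60; 60(1) - 132 = -72; (-72)(1) + 72 = 0 → quotient x^3 - 14x^2 + 60x - 72, remainder 0.
Continue with the quotient x^3 - 14x^2 + 60x - 72 (candidates must divide 72; re-test x = 1 first in case it repeats).
Test x = 1: value = -25 ≠ 0.
Test x = -1: value = -147 ≠ 0.
Test x = 2: value = 0 ✓, so (x - 2) is a factor.
Synthetic division by (x - 2): bring down 1; 1(2) - 14 = -12; (-12)(2) + 60 = 36; 36(2) - 72 = 0 → quotient x^2 - 12x + 36, remainder 0.
Solve the quadratic x^2 - 12x + 36 = 0: discriminant = (-12)^2 - 4(1)(36) = 144 - 144 = 0.
Discriminant = 0, so a double root: x = 12/2 = 6.
Collecting all roots found:

x = 1, x = 2, x = 6 (multiplicity 2)


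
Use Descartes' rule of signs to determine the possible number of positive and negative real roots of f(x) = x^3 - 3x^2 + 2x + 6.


Descartes' rule of signs:

For positive roots, count sign changes in f(x) = x^3 - 3x^2 + 2x + 6:
Signs of coefficients: +, -, +, +
Number of sign changes: 2
Possible positive real roots: 2, 0

For negative roots, examine f(-x) = -x^3 - 3x^2 - 2x + 6:
Signs of coefficients: -, -, -, +
Number of sign changes: 1
Possible negative real roots: 1

Positive roots: 2 or 0; Negative roots: 1


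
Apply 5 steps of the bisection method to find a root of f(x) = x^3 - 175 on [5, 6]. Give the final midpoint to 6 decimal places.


f(x) = x^3 - 175
f(5) = -50 < 0
f(6) = 41 > 0

Step 1: midpoint = (5.000000 + 6.000000)/2 = 5.500000
  f(5.500000) = -8.625000
  f(mid) < 0, so root is in [5.500000, 6.000000]

Step 2: midpoint = (5.500000 + 6.000000)/2 = 5.750000
  f(5.750000) = 15.109375
  f(mid) > 0, so root is in [5.500000, 5.750000]

Step 3: midpoint = (5.500000 + 5.750000)/2 = 5.625000
  f(5.625000) = 2.978516
  f(mid) > 0, so root is in [5.500000, 5.625000]

Step 4: midpoint = (5.500000 + 5.625000)/2 = 5.562500
  f(5.562500) = -2.888428
  f(mid) < 0, so root is in [5.562500, 5.625000]

Step 5: midpoint = (5.562500 + 5.625000)/2 = 5.593750
  f(5.593750) = 0.028656
  f(mid) > 0, so root is in [5.562500, 5.593750]

midpoint = 5.593750


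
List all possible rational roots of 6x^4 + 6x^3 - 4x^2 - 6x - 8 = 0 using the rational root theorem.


Rational root theorem: possible roots are ±p/q where:
  p divides the constant term (-8): p ∈ {1, 2, 4, 8}
  q divides the leading coefficient (6): q ∈ {1, 2, 3, 6}

All possible rational roots: -8, -4, -8/3, -2, -4/3, -1, -2/3, -1/2, -1/3, -1/6, 1/6, 1/3, 1/2, 2/3, 1, 4/3, 2, 8/3, 4, 8

-8, -4, -8/3, -2, -4/3, -1, -2/3, -1/2, -1/3, -1/6, 1/6, 1/3, 1/2, 2/3, 1, 4/3, 2, 8/3, 4, 8


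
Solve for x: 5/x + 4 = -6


Subtract 4 from both sides: 5/x = -10
Multiply both sides by x: 5 = -10 * x
Divide by -10: x = -1/2

x = -1/2


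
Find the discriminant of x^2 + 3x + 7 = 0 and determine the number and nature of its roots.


For ax^2 + bx + c = 0, discriminant D = b^2 - 4ac
Here a = 1, b = 3, c = 7
D = (3)^2 - 4(1)(7) = 9 - 28 = -19

D = -19 < 0
The equation has no real roots (2 complex conjugate roots).

Discriminant = -19, no real roots (2 complex conjugate roots)


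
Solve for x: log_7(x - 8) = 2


Convert to exponential form: x - 8 = 7^2 = 49
x = 49 + 8 = 57
Check: log_7(57 - 8) = log_7(49) = log_7(49) = 2 ✓

x = 57


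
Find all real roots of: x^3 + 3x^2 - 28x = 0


The constant term is 0, so x = 0 is a root. Factor out x:
  x(x^2 + 3x - 28) = 0
Solve the quadratic x^2 + 3x - 28 = 0: discriminant = 3^2 - 4(1)(-28) = 9 + 112 = 121.
sqrt(121) = 11, so x = (-3 ± 11)/2: x = 4 or x = -7.

x = -7, x = 0, x = 4


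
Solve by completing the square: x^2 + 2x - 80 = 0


Start: x^2 + 2x - 80 = 0
Move constant: x^2 + 2x = 80
Half of 2 is 1, squared is 1
Add 1 to both sides: x^2 + 2x + 1 = 81
(x + 1)^2 = 81
x + 1 = ±9
x = -1 + 9 = 8 or x = -1 - 9 = -10

x = -10, x = 8


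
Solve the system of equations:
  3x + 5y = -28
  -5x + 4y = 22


Using Cramer's rule:
Determinant D = (3)(4) - (-5)(5) = 12 + 25 = 37
Dx = (-28)(4) - (22)(5) = -112 - 110 = -222
Dy = (3)(22) - (-5)(-28) = 66 - 140 = -74
x = Dx/D = -222/37 = -6
y = Dy/D = -74/37 = -2

x = -6, y = -2


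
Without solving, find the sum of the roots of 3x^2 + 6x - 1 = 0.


By Vieta's formulas for ax^2 + bx + c = 0:
  Sum of roots = -b/a
  Product of roots = c/a

Here a = 3, b = 6, c = -1
Sum = -(6)/3 = -2
Product = -1/3 = -1/3

Sum = -2


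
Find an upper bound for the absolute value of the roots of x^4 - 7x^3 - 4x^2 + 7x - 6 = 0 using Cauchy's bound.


Cauchy's bound: all roots r satisfy |r| <= 1 + max(|a_i/a_n|) for i = 0,...,n-1
where a_n is the leading coefficient.

Coefficients: [1, -7, -4, 7, -6]
Leading coefficient a_n = 1
Ratios |a_i/a_n|: 7, 4, 7, 6
Maximum ratio: 7
Cauchy's bound: |r| <= 1 + 7 = 8

Upper bound = 8


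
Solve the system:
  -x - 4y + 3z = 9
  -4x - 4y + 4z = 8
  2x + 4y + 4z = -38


Using Cramer's rule. Expand each determinant along the first row.
D  = (-1)*[(-4)*4 - 4*4] - (-4)*[(-4)*4 - 4*2] + 3*[(-4)*4 - (-4)*2]
  = (-1)*(-32) - (-4)*(-24) + 3*(-8) = -88
Dx = 9*[(-4)*4 - 4*4] - (-4)*[8*4 - 4*(-38)] + 3*[8*4 - (-4)*(-38)]
  = 9*(-32) - (-4)*(184) + 3*(-120) = 88
Dy = (-1)*[8*4 - 4*(-38)] - 9*[(-4)*4 - 4*2] + 3*[(-4)*(-38) - 8*2]
  = (-1)*(184) - 9*(-24) + 3*(136) = 440
Dz = (-1)*[(-4)*(-38) - 8*4] - (-4)*[(-4)*(-38) - 8*2] + 9*[(-4)*4 - (-4)*2]
  = (-1)*(120) - (-4)*(136) + 9*(-8) = 352
x = Dx/D = 88/-88 = -1, y = Dy/D = 440/-88 = -5, z = Dz/D = 352/-88 = -4
Check eq1: (-1)(-1) + (-4)(-5) + (3)(-4) = 9 = 9 ✓
Check eq2: (-4)(-1) + (-4)(-5) + (4)(-4) = 8 = 8 ✓
Check eq3: (2)(-1) + (4)(-5) + (4)(-4) = -38 = -38 ✓

x = -1, y = -5, z = -4


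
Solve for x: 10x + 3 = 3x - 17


Starting with: 10x + 3 = 3x - 17
Move all x terms to left: (10 - 3)x = -17 - 3
Simplify: 7x = -20
Divide both sides by 7: x = -20/7

x = -20/7


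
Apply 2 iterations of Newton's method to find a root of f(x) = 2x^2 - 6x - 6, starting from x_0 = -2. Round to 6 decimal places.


Newton's method: x_(n+1) = x_n - f(x_n)/f'(x_n)
f(x) = 2x^2 - 6x - 6
f'(x) = 4x - 6

Iteration 1:
  f(-2.000000) = 14.000000
  f'(-2.000000) = -14.000000
  x_1 = -2.000000 - (14.000000)/(-14.000000) = -1.000000

Iteration 2:
  f(-1.000000) = 2.000000
  f'(-1.000000) = -10.000000
  x_2 = -1.000000 - (2.000000)/(-10.000000) = -0.800000

x_2 = -0.800000


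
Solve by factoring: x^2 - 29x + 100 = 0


We need two numbers that multiply to 100 and add to -29.
Those numbers are -4 and -25 (since (-4) * (-25) = 100 and (-4) + (-25) = -29).
So x^2 - 29x + 100 = (x - 4)(x - 25) = 0
Setting each factor to zero: x = 4 or x = 25

x = 4, x = 25


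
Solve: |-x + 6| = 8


An absolute value equation |expr| = 8 gives two cases:
Case 1: -x + 6 = 8
  -x = 2, so x = -2
Case 2: -x + 6 = -8
  -x = -14, so x = 14

x = -2, x = 14


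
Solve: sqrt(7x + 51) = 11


Square both sides: 7x + 51 = 11^2 = 121
7x = 121 - 51 = 70
x = 10
Check: sqrt(7*10 + 51) = sqrt(121) = 11 ✓

x = 10


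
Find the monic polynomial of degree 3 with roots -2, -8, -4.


A monic polynomial with roots -2, -8, -4 is:
p(x) = (x + 2)(x + 8)(x + 4)
After multiplying by (x + 2): x + 2
After multiplying by (x + 8): x^2 + 10x + 16
After multiplying by (x + 4): x^3 + 14x^2 + 56x + 64

x^3 + 14x^2 + 56x + 64


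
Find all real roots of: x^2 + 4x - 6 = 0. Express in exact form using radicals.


Using the quadratic formula: x = (-b ± sqrt(b^2 - 4ac)) / (2a)
Here a = 1, b = 4, c = -6
Discriminant = b^2 - 4ac = 4^2 - 4(1)(-6) = 16 + 24 = 40
Since discriminant = 40 > 0, there are two real roots.
x = (-4 ± 2*sqrt(10)) / 2
Simplifying: x = -2 ± sqrt(10)
Numerically: x ≈ 1.1623 or x ≈ -5.1623

x = -2 + sqrt(10) or x = -2 - sqrt(10)


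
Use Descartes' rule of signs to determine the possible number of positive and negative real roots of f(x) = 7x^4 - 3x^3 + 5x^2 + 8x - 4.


Descartes' rule of signs:

For positive roots, count sign changes in f(x) = 7x^4 - 3x^3 + 5x^2 + 8x - 4:
Signs of coefficients: +, -, +, +, -
Number of sign changes: 3
Possible positive real roots: 3, 1

For negative roots, examine f(-x) = 7x^4 + 3x^3 + 5x^2 - 8x - 4:
Signs of coefficients: +, +, +, -, -
Number of sign changes: 1
Possible negative real roots: 1

Positive roots: 3 or 1; Negative roots: 1


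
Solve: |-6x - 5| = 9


An absolute value equation |expr| = 9 gives two cases:
Case 1: -6x - 5 = 9
  -6x = 14, so x = -7/3
Case 2: -6x - 5 = -9
  -6x = -4, so x = 2/3

x = -7/3, x = 2/3


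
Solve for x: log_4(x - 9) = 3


Convert to exponential form: x - 9 = 4^3 = 64
x = 64 + 9 = 73
Check: log_4(73 - 9) = log_4(64) = log_4(64) = 3 ✓

x = 73


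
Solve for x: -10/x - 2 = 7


Subtract -2 from both sides: -10/x = 9
Multiply both sides by x: -10 = 9 * x
Divide by 9: x = -10/9

x = -10/9


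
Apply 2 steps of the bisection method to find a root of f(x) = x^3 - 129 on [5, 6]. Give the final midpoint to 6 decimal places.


f(x) = x^3 - 129
f(5) = -4 < 0
f(6) = 87 > 0

Step 1: midpoint = (5.000000 + 6.000000)/2 = 5.500000
  f(5.500000) = 37.375000
  f(mid) > 0, so root is in [5.000000, 5.500000]

Step 2: midpoint = (5.000000 + 5.500000)/2 = 5.250000
  f(5.250000) = 15.703125
  f(mid) > 0, so root is in [5.000000, 5.250000]

midpoint = 5.250000


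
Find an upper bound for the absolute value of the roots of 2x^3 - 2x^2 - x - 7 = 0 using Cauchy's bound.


Cauchy's bound: all roots r satisfy |r| <= 1 + max(|a_i/a_n|) for i = 0,...,n-1
where a_n is the leading coefficient.

Coefficients: [2, -2, -1, -7]
Leading coefficient a_n = 2
Ratios |a_i/a_n|: 1, 1/2, 7/2
Maximum ratio: 7/2
Cauchy's bound: |r| <= 1 + 7/2 = 9/2

Upper bound = 9/2


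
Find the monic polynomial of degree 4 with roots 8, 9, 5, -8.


A monic polynomial with roots 8, 9, 5, -8 is:
p(x) = (x - 8)(x - 9)(x - 5)(x + 8)
After multiplying by (x - 8): x - 8
After multiplying by (x - 9): x^2 - 17x + 72
After multiplying by (x - 5): x^3 - 22x^2 + 157x - 360
After multiplying by (x + 8): x^4 - 14x^3 - 19x^2 + 896x - 2880

x^4 - 14x^3 - 19x^2 + 896x - 2880


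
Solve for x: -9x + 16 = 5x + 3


Starting with: -9x + 16 = 5x + 3
Move all x terms to left: (-9 - 5)x = 3 - 16
Simplify: -14x = -13
Divide both sides by -14: x = 13/14

x = 13/14


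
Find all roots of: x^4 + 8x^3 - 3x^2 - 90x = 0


The constant term is 0, so x = 0 is a root. Factor out x:
  x^3 + 8x^2 - 3x - 90 = 0
Let p(x) = x^3 + 8x^2 - 3x - 90. By the rational root theorem (leading coefficient 1), any rational root is an integer divisor of 90: try ±1, ±2, ... in turn.
Test x = 1: value = -84 ≠ 0.
Test x = -1: value = -80 ≠ 0.
Test x = 2: value = -56 ≠ 0.
Test x = -2: value = -60 ≠ 0.
Test x = 3: value = 0 ✓, so (x - 3) is a factor.
Synthetic division by (x - 3): bring down 1; 1(3) + 8 = 11; 11(3) - 3 = 30; 30(3) - 90 = 0 → quotient x^2 + 11x + 30, remainder 0.
Solve the quadratic x^2 + 11x + 30 = 0: discriminant = 11^2 - 4(1)(30) = 121 - 120 = 1.
sqrt(1) = 1, so x = (-11 ± 1)/2: x = -5 or x = -6.
Collecting all roots found:

x = -6, x = -5, x = 0, x = 3


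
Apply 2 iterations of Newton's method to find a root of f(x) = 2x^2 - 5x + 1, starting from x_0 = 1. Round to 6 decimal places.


Newton's method: x_(n+1) = x_n - f(x_n)/f'(x_n)
f(x) = 2x^2 - 5x + 1
f'(x) = 4x - 5

Iteration 1:
  f(1.000000) = -2.000000
  f'(1.000000) = -1.000000
  x_1 = 1.000000 - (-2.000000)/(-1.000000) = -1.000000

Iteration 2:
  f(-1.000000) = 8.000000
  f'(-1.000000) = -9.000000
  x_2 = -1.000000 - (8.000000)/(-9.000000) = -0.111111

x_2 = -0.111111


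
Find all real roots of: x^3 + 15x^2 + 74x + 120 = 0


Let p(x) = x^3 + 15x^2 + 74x + 120. By the rational root theorem (leading coefficient 1), any rational root is an integer divisor of 120: try ±1, ±2, ... in turn.
Test x = 1: value = 210 ≠ 0.
Test x = -1: value = 60 ≠ 0.
Test x = 2: value = 336 ≠ 0.
Test x = -2: value = 24 ≠ 0.
Test x = 3: value = 504 ≠ 0.
Test x = -3: value = 6 ≠ 0.
Test x = 4: value = 720 ≠ 0.
Test x = -4: value = 0 ✓, so (x + 4) is a factor.
Synthetic division by (x + 4): bring down 1; 1(-4) + 15 = 11; 11(-4) + 74 = 30; 30(-4) + 120 = 0 → quotient x^2 + 11x + 30, remainder 0.
Solve the quadratic x^2 + 11x + 30 = 0: discriminant = 11^2 - 4(1)(30) = 121 - 120 = 1.
sqrt(1) = 1, so x = (-11 ± 1)/2: x = -5 or x = -6.

x = -6, x = -5, x = -4
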